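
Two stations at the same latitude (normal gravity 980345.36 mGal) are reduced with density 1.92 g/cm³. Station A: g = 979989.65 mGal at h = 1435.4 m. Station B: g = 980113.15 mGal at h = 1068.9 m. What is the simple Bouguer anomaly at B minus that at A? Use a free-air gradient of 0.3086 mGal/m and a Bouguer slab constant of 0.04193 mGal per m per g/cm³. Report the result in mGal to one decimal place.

39.9

Δg_SB(A) = 979989.65 − 980345.36 + 0.3086×1435.4 − 0.04193×1.92×1435.4 = -28.30 mGal
Δg_SB(B) = 980113.15 − 980345.36 + 0.3086×1068.9 − 0.04193×1.92×1068.9 = 11.60 mGal
Difference = 11.60 − (-28.30) = 39.90 mGal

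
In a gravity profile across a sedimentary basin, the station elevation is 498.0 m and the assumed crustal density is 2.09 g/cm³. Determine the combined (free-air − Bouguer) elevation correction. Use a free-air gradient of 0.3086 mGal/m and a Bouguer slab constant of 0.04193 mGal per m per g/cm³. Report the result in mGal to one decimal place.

Combined gradient = 0.3086 − 0.04193 × 2.09 = 0.2209663 mGal/m
Combined elevation correction = 0.2209663 × 498.0 = 110.0 mGal

110.0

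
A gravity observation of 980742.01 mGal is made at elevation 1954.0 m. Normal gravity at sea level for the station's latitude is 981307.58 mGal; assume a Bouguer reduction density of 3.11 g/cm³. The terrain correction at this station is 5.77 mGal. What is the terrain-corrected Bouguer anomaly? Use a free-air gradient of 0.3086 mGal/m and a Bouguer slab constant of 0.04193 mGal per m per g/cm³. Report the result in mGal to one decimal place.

Free-air correction = 0.3086 × 1954.0 = 603.00 mGal
Free-air anomaly = 980742.01 − 981307.58 + (603.00) = 37.43 mGal
Bouguer slab correction = 0.04193 × 3.11 × 1954.0 = 254.81 mGal
Simple Bouguer anomaly = 37.43 − (254.81) = -217.38 mGal
Complete Bouguer anomaly = -217.38 + 5.77 = -211.61 mGal

-211.6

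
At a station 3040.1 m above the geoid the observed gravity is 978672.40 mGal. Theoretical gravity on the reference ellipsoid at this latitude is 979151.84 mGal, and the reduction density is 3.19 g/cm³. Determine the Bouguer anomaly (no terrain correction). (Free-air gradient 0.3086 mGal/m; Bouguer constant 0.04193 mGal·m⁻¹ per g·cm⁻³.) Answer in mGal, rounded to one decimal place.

52.1

Free-air correction = 0.3086 × 3040.1 = 938.17 mGal
Free-air anomaly = 978672.40 − 979151.84 + (938.17) = 458.73 mGal
Bouguer slab correction = 0.04193 × 3.19 × 3040.1 = 406.63 mGal
Simple Bouguer anomaly = 458.73 − (406.63) = 52.10 mGal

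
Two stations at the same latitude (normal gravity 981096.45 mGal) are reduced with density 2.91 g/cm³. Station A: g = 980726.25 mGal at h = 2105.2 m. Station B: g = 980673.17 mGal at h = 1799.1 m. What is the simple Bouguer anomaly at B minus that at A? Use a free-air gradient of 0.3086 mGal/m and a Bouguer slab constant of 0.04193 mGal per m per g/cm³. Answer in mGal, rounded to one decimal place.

Δg_SB(A) = 980726.25 − 981096.45 + 0.3086×2105.2 − 0.04193×2.91×2105.2 = 22.60 mGal
Δg_SB(B) = 980673.17 − 981096.45 + 0.3086×1799.1 − 0.04193×2.91×1799.1 = -87.60 mGal
Difference = -87.60 − (22.60) = -110.20 mGal

-110.2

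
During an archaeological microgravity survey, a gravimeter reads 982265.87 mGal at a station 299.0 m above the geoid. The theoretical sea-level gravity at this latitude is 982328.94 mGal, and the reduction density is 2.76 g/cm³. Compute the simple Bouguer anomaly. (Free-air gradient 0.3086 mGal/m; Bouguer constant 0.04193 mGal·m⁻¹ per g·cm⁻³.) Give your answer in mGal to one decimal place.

Free-air correction = 0.3086 × 299.0 = 92.27 mGal
Free-air anomaly = 982265.87 − 982328.94 + (92.27) = 29.20 mGal
Bouguer slab correction = 0.04193 × 2.76 × 299.0 = 34.60 mGal
Simple Bouguer anomaly = 29.20 − (34.60) = -5.40 mGal

-5.4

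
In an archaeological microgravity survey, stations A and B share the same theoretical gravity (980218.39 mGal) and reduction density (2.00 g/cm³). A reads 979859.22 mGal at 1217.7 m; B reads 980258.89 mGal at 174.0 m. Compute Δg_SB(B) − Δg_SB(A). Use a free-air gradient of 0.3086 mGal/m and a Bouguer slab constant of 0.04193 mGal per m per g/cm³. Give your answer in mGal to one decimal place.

165.1

Δg_SB(A) = 979859.22 − 980218.39 + 0.3086×1217.7 − 0.04193×2.00×1217.7 = -85.50 mGal
Δg_SB(B) = 980258.89 − 980218.39 + 0.3086×174.0 − 0.04193×2.00×174.0 = 79.60 mGal
Difference = 79.60 − (-85.50) = 165.10 mGal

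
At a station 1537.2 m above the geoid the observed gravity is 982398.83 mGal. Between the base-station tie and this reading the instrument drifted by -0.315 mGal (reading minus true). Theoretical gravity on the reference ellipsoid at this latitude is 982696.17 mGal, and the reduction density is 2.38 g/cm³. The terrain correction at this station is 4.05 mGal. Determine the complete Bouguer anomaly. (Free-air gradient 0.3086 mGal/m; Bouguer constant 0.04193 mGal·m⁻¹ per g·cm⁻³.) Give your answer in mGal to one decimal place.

Drift-corrected reading = 982398.83 − (-0.315) = 982399.145 mGal
Free-air correction = 0.3086 × 1537.2 = 474.38 mGal
Free-air anomaly = 982399.145 − 982696.17 + (474.38) = 177.355 mGal
Bouguer slab correction = 0.04193 × 2.38 × 1537.2 = 153.40 mGal
Simple Bouguer anomaly = 177.355 − (153.40) = 23.955 mGal
Complete Bouguer anomaly = 23.955 + 4.05 = 28.005 mGal

28.0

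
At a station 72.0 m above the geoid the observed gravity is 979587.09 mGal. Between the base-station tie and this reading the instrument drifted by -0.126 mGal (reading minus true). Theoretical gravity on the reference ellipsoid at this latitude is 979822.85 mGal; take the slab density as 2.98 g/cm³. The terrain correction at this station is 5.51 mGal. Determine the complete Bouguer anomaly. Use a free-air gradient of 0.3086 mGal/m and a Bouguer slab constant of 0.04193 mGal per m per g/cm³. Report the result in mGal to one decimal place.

Drift-corrected reading = 979587.09 − (-0.126) = 979587.216 mGal
Free-air correction = 0.3086 × 72.0 = 22.22 mGal
Free-air anomaly = 979587.216 − 979822.85 + (22.22) = -213.414 mGal
Bouguer slab correction = 0.04193 × 2.98 × 72.0 = 9.00 mGal
Simple Bouguer anomaly = -213.414 − (9.00) = -222.414 mGal
Complete Bouguer anomaly = -222.414 + 5.51 = -216.904 mGal

-216.9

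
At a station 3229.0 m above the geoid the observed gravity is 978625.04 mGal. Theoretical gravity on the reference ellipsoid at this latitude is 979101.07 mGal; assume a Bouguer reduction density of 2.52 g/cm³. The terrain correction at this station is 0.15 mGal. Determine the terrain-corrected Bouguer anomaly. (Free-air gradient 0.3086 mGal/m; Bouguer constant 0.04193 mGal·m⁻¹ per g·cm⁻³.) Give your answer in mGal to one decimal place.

179.4

Free-air correction = 0.3086 × 3229.0 = 996.47 mGal
Free-air anomaly = 978625.04 − 979101.07 + (996.47) = 520.44 mGal
Bouguer slab correction = 0.04193 × 2.52 × 3229.0 = 341.19 mGal
Simple Bouguer anomaly = 520.44 − (341.19) = 179.25 mGal
Complete Bouguer anomaly = 179.25 + 0.15 = 179.40 mGal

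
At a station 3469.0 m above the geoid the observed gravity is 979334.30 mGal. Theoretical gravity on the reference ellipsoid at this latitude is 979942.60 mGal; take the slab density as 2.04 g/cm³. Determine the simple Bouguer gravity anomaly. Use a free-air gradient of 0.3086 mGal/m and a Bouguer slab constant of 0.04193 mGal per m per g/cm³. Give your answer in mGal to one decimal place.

Free-air correction = 0.3086 × 3469.0 = 1070.53 mGal
Free-air anomaly = 979334.30 − 979942.60 + (1070.53) = 462.23 mGal
Bouguer slab correction = 0.04193 × 2.04 × 3469.0 = 296.73 mGal
Simple Bouguer anomaly = 462.23 − (296.73) = 165.50 mGal

165.5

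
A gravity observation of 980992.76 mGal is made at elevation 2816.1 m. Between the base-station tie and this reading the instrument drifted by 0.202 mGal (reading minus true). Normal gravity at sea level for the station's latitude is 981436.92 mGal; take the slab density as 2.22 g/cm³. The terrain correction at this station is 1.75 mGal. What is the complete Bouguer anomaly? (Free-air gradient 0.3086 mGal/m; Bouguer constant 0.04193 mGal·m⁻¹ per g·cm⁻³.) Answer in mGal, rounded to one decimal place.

Drift-corrected reading = 980992.76 − (0.202) = 980992.558 mGal
Free-air correction = 0.3086 × 2816.1 = 869.05 mGal
Free-air anomaly = 980992.558 − 981436.92 + (869.05) = 424.688 mGal
Bouguer slab correction = 0.04193 × 2.22 × 2816.1 = 262.14 mGal
Simple Bouguer anomaly = 424.688 − (262.14) = 162.548 mGal
Complete Bouguer anomaly = 162.548 + 1.75 = 164.298 mGal

164.3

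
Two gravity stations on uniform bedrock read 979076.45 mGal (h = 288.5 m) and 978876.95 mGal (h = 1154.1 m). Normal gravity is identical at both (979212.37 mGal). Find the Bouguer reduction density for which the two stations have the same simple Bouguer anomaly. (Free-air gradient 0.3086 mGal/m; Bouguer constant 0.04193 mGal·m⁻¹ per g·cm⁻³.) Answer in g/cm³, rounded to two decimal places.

Δg_obs = 978876.95 − 979076.45 = -199.50 mGal over Δh = 1154.1 − 288.5 = 865.6 m
Equal Bouguer anomalies ⇒ Δg_obs + (0.3086 − 0.04193ρ)·Δh = 0
0.3086 − 0.04193ρ = −Δg_obs/Δh = 0.23048
ρ = (0.3086 − 0.23048) / 0.04193 = 1.86 g/cm³

1.86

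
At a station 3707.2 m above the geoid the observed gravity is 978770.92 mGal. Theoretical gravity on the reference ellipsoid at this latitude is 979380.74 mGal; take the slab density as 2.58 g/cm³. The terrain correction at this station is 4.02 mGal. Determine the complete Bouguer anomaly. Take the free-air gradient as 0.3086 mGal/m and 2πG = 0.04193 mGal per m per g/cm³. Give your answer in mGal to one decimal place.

Free-air correction = 0.3086 × 3707.2 = 1144.04 mGal
Free-air anomaly = 978770.92 − 979380.74 + (1144.04) = 534.22 mGal
Bouguer slab correction = 0.04193 × 2.58 × 3707.2 = 401.04 mGal
Simple Bouguer anomaly = 534.22 − (401.04) = 133.18 mGal
Complete Bouguer anomaly = 133.18 + 4.02 = 137.20 mGal

137.2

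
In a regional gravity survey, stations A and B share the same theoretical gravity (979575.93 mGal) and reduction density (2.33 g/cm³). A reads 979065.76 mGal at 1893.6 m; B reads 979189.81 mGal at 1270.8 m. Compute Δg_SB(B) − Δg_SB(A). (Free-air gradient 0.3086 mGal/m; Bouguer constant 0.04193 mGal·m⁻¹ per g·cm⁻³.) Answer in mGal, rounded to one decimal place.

Δg_SB(A) = 979065.76 − 979575.93 + 0.3086×1893.6 − 0.04193×2.33×1893.6 = -110.80 mGal
Δg_SB(B) = 979189.81 − 979575.93 + 0.3086×1270.8 − 0.04193×2.33×1270.8 = -118.10 mGal
Difference = -118.10 − (-110.80) = -7.30 mGal

-7.3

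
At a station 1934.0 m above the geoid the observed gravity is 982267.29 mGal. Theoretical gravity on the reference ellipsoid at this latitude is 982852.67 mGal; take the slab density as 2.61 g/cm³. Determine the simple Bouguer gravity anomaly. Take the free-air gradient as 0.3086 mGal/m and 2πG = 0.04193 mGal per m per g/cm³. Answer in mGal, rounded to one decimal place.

-200.2

Free-air correction = 0.3086 × 1934.0 = 596.83 mGal
Free-air anomaly = 982267.29 − 982852.67 + (596.83) = 11.45 mGal
Bouguer slab correction = 0.04193 × 2.61 × 1934.0 = 211.65 mGal
Simple Bouguer anomaly = 11.45 − (211.65) = -200.20 mGal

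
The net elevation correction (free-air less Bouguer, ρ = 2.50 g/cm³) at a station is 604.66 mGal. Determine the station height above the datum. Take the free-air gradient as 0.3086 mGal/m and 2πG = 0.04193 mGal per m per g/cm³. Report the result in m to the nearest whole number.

2967

Combined gradient = 0.3086 − 0.04193 × 2.50 = 0.2037750 mGal/m
h = 604.66 / 0.2037750 = 2967.29 m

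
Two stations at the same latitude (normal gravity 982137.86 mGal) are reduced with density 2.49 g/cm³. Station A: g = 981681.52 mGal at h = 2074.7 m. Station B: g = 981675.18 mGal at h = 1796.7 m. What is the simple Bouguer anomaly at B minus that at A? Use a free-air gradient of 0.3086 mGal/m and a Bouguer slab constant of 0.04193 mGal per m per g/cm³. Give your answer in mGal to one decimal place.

Δg_SB(A) = 981681.52 − 982137.86 + 0.3086×2074.7 − 0.04193×2.49×2074.7 = -32.70 mGal
Δg_SB(B) = 981675.18 − 982137.86 + 0.3086×1796.7 − 0.04193×2.49×1796.7 = -95.80 mGal
Difference = -95.80 − (-32.70) = -63.10 mGal

-63.1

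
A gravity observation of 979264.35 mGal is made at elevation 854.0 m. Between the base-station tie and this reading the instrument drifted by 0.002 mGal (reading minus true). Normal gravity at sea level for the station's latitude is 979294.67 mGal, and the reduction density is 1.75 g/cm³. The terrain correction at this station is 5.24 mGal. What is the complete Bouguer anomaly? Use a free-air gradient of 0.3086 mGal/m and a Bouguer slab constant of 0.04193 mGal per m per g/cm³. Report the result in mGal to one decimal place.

175.8

Drift-corrected reading = 979264.35 − (0.002) = 979264.348 mGal
Free-air correction = 0.3086 × 854.0 = 263.54 mGal
Free-air anomaly = 979264.348 − 979294.67 + (263.54) = 233.218 mGal
Bouguer slab correction = 0.04193 × 1.75 × 854.0 = 62.66 mGal
Simple Bouguer anomaly = 233.218 − (62.66) = 170.558 mGal
Complete Bouguer anomaly = 170.558 + 5.24 = 175.798 mGal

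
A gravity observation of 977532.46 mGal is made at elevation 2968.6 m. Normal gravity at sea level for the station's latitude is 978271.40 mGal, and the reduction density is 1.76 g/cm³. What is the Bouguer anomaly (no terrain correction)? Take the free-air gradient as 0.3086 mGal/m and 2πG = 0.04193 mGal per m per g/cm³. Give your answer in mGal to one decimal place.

-41.9

Free-air correction = 0.3086 × 2968.6 = 916.11 mGal
Free-air anomaly = 977532.46 − 978271.40 + (916.11) = 177.17 mGal
Bouguer slab correction = 0.04193 × 1.76 × 2968.6 = 219.07 mGal
Simple Bouguer anomaly = 177.17 − (219.07) = -41.90 mGal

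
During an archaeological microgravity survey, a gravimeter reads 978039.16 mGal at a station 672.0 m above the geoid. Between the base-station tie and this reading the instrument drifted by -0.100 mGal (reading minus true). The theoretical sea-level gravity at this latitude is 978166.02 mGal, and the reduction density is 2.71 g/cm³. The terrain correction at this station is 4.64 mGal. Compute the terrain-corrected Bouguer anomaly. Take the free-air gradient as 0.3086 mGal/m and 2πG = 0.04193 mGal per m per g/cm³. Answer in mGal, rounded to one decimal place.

Drift-corrected reading = 978039.16 − (-0.100) = 978039.260 mGal
Free-air correction = 0.3086 × 672.0 = 207.38 mGal
Free-air anomaly = 978039.260 − 978166.02 + (207.38) = 80.620 mGal
Bouguer slab correction = 0.04193 × 2.71 × 672.0 = 76.36 mGal
Simple Bouguer anomaly = 80.620 − (76.36) = 4.260 mGal
Complete Bouguer anomaly = 4.260 + 4.64 = 8.900 mGal

8.9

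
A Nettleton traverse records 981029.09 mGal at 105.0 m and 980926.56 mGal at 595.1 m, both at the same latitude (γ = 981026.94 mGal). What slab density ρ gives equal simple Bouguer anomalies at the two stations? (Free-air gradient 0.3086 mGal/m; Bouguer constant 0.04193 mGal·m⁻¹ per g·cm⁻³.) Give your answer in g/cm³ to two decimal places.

Δg_obs = 980926.56 − 981029.09 = -102.53 mGal over Δh = 595.1 − 105.0 = 490.1 m
Equal Bouguer anomalies ⇒ Δg_obs + (0.3086 − 0.04193ρ)·Δh = 0
0.3086 − 0.04193ρ = −Δg_obs/Δh = 0.20920
ρ = (0.3086 − 0.20920) / 0.04193 = 2.37 g/cm³

2.37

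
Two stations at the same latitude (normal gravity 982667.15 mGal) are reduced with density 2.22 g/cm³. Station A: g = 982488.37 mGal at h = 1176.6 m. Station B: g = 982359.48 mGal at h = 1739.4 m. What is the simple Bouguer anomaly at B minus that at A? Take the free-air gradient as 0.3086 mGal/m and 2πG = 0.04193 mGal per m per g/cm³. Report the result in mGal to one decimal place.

-7.6

Δg_SB(A) = 982488.37 − 982667.15 + 0.3086×1176.6 − 0.04193×2.22×1176.6 = 74.80 mGal
Δg_SB(B) = 982359.48 − 982667.15 + 0.3086×1739.4 − 0.04193×2.22×1739.4 = 67.20 mGal
Difference = 67.20 − (74.80) = -7.60 mGal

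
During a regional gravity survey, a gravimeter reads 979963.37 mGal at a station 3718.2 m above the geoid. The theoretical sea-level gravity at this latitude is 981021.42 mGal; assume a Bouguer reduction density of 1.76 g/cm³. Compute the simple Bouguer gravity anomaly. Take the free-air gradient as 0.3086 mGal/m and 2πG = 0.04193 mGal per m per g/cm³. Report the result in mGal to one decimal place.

Free-air correction = 0.3086 × 3718.2 = 1147.44 mGal
Free-air anomaly = 979963.37 − 981021.42 + (1147.44) = 89.39 mGal
Bouguer slab correction = 0.04193 × 1.76 × 3718.2 = 274.39 mGal
Simple Bouguer anomaly = 89.39 − (274.39) = -185.00 mGal

-185.0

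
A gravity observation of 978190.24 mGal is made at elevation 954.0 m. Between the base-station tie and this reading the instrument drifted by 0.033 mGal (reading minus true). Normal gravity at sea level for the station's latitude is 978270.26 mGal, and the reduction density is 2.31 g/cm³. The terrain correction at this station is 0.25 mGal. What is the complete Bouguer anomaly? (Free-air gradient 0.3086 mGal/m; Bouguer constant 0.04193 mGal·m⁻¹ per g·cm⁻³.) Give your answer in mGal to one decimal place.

Drift-corrected reading = 978190.24 − (0.033) = 978190.207 mGal
Free-air correction = 0.3086 × 954.0 = 294.40 mGal
Free-air anomaly = 978190.207 − 978270.26 + (294.40) = 214.347 mGal
Bouguer slab correction = 0.04193 × 2.31 × 954.0 = 92.40 mGal
Simple Bouguer anomaly = 214.347 − (92.40) = 121.947 mGal
Complete Bouguer anomaly = 121.947 + 0.25 = 122.197 mGal

122.2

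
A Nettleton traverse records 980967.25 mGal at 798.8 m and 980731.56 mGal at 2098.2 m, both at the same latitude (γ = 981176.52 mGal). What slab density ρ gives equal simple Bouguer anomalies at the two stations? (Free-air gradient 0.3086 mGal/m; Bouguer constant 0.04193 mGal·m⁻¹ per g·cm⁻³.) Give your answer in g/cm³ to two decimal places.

Δg_obs = 980731.56 − 980967.25 = -235.69 mGal over Δh = 2098.2 − 798.8 = 1299.4 m
Equal Bouguer anomalies ⇒ Δg_obs + (0.3086 − 0.04193ρ)·Δh = 0
0.3086 − 0.04193ρ = −Δg_obs/Δh = 0.18138
ρ = (0.3086 − 0.18138) / 0.04193 = 3.03 g/cm³

3.03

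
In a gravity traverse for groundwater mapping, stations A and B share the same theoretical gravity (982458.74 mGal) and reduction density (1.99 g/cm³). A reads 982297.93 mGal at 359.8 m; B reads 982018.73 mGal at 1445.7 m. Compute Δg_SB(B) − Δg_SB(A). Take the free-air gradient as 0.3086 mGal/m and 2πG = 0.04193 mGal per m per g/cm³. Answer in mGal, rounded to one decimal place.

Δg_SB(A) = 982297.93 − 982458.74 + 0.3086×359.8 − 0.04193×1.99×359.8 = -79.80 mGal
Δg_SB(B) = 982018.73 − 982458.74 + 0.3086×1445.7 − 0.04193×1.99×1445.7 = -114.50 mGal
Difference = -114.50 − (-79.80) = -34.70 mGal

-34.7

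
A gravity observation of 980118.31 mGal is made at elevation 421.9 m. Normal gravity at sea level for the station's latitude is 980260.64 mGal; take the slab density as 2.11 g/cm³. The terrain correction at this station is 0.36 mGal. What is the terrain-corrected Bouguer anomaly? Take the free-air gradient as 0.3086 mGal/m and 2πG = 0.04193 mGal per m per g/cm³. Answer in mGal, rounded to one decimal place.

Free-air correction = 0.3086 × 421.9 = 130.20 mGal
Free-air anomaly = 980118.31 − 980260.64 + (130.20) = -12.13 mGal
Bouguer slab correction = 0.04193 × 2.11 × 421.9 = 37.33 mGal
Simple Bouguer anomaly = -12.13 − (37.33) = -49.46 mGal
Complete Bouguer anomaly = -49.46 + 0.36 = -49.10 mGal

-49.1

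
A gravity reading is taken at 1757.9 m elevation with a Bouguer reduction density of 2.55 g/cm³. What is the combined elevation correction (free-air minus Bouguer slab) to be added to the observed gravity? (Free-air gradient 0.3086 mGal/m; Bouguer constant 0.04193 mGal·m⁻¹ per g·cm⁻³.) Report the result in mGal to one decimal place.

354.5

Combined gradient = 0.3086 − 0.04193 × 2.55 = 0.2016785 mGal/m
Combined elevation correction = 0.2016785 × 1757.9 = 354.5 mGal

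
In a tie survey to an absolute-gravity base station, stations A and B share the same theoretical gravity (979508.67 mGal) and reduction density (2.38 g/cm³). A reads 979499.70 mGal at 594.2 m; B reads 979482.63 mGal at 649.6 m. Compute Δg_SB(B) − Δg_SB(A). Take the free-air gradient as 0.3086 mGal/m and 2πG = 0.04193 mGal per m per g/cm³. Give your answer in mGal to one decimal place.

-5.5

Δg_SB(A) = 979499.70 − 979508.67 + 0.3086×594.2 − 0.04193×2.38×594.2 = 115.10 mGal
Δg_SB(B) = 979482.63 − 979508.67 + 0.3086×649.6 − 0.04193×2.38×649.6 = 109.60 mGal
Difference = 109.60 − (115.10) = -5.50 mGal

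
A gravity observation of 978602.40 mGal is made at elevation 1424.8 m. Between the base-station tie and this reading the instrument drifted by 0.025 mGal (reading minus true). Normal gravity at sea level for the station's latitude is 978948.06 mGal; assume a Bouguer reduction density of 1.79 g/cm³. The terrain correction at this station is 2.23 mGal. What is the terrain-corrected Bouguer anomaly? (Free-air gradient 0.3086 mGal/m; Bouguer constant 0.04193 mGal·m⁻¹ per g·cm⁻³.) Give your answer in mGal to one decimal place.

-10.7

Drift-corrected reading = 978602.40 − (0.025) = 978602.375 mGal
Free-air correction = 0.3086 × 1424.8 = 439.69 mGal
Free-air anomaly = 978602.375 − 978948.06 + (439.69) = 94.005 mGal
Bouguer slab correction = 0.04193 × 1.79 × 1424.8 = 106.94 mGal
Simple Bouguer anomaly = 94.005 − (106.94) = -12.935 mGal
Complete Bouguer anomaly = -12.935 + 2.23 = -10.705 mGal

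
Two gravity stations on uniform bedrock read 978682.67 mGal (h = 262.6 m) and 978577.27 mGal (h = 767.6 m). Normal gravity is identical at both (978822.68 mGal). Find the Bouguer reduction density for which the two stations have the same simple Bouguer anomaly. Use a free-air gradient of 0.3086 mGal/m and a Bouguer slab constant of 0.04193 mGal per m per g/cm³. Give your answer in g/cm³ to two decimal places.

Δg_obs = 978577.27 − 978682.67 = -105.40 mGal over Δh = 767.6 − 262.6 = 505.0 m
Equal Bouguer anomalies ⇒ Δg_obs + (0.3086 − 0.04193ρ)·Δh = 0
0.3086 − 0.04193ρ = −Δg_obs/Δh = 0.20871
ρ = (0.3086 − 0.20871) / 0.04193 = 2.38 g/cm³

2.38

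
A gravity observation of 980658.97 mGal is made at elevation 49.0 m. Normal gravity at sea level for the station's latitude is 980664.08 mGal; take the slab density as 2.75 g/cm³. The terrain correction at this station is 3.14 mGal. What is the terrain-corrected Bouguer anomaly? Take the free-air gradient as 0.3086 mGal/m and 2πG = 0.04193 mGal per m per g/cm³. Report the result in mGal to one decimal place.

Free-air correction = 0.3086 × 49.0 = 15.12 mGal
Free-air anomaly = 980658.97 − 980664.08 + (15.12) = 10.01 mGal
Bouguer slab correction = 0.04193 × 2.75 × 49.0 = 5.65 mGal
Simple Bouguer anomaly = 10.01 − (5.65) = 4.36 mGal
Complete Bouguer anomaly = 4.36 + 3.14 = 7.50 mGal

7.5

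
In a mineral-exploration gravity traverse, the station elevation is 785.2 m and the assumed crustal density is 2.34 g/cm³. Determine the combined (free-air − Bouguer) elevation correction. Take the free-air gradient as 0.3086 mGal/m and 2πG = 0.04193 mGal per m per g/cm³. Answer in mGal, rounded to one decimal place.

Combined gradient = 0.3086 − 0.04193 × 2.34 = 0.2104838 mGal/m
Combined elevation correction = 0.2104838 × 785.2 = 165.3 mGal

165.3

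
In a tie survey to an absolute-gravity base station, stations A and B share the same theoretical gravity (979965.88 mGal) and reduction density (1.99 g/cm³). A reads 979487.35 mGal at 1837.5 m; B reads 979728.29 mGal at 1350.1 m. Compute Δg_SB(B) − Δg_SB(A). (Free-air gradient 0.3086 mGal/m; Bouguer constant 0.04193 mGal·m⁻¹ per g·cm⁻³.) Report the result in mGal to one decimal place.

Δg_SB(A) = 979487.35 − 979965.88 + 0.3086×1837.5 − 0.04193×1.99×1837.5 = -64.80 mGal
Δg_SB(B) = 979728.29 − 979965.88 + 0.3086×1350.1 − 0.04193×1.99×1350.1 = 66.40 mGal
Difference = 66.40 − (-64.80) = 131.20 mGal

131.2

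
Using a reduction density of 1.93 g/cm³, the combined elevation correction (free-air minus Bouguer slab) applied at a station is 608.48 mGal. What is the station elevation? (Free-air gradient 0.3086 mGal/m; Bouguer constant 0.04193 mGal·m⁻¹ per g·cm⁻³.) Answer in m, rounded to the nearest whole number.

Combined gradient = 0.3086 − 0.04193 × 1.93 = 0.2276751 mGal/m
h = 608.48 / 0.2276751 = 2672.58 m

2673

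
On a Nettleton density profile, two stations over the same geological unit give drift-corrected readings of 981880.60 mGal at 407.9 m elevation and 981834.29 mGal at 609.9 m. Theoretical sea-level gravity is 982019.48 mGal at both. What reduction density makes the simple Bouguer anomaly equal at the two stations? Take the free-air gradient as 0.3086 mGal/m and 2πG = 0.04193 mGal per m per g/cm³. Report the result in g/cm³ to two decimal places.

Δg_obs = 981834.29 − 981880.60 = -46.31 mGal over Δh = 609.9 − 407.9 = 202.0 m
Equal Bouguer anomalies ⇒ Δg_obs + (0.3086 − 0.04193ρ)·Δh = 0
0.3086 − 0.04193ρ = −Δg_obs/Δh = 0.22926
ρ = (0.3086 − 0.22926) / 0.04193 = 1.89 g/cm³

1.89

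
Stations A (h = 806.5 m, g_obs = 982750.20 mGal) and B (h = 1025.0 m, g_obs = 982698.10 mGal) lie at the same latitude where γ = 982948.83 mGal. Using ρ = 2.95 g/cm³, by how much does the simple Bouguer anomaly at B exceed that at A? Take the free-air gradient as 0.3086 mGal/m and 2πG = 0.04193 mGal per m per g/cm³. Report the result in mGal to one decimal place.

Δg_SB(A) = 982750.20 − 982948.83 + 0.3086×806.5 − 0.04193×2.95×806.5 = -49.50 mGal
Δg_SB(B) = 982698.10 − 982948.83 + 0.3086×1025.0 − 0.04193×2.95×1025.0 = -61.20 mGal
Difference = -61.20 − (-49.50) = -11.70 mGal

-11.7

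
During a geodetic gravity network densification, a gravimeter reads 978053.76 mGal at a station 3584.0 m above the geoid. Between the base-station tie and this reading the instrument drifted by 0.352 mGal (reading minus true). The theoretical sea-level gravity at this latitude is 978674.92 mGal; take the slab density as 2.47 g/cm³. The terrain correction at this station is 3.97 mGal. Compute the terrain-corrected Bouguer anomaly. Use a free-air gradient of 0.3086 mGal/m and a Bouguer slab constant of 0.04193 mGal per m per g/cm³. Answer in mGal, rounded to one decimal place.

Drift-corrected reading = 978053.76 − (0.352) = 978053.408 mGal
Free-air correction = 0.3086 × 3584.0 = 1106.02 mGal
Free-air anomaly = 978053.408 − 978674.92 + (1106.02) = 484.508 mGal
Bouguer slab correction = 0.04193 × 2.47 × 3584.0 = 371.18 mGal
Simple Bouguer anomaly = 484.508 − (371.18) = 113.328 mGal
Complete Bouguer anomaly = 113.328 + 3.97 = 117.298 mGal

117.3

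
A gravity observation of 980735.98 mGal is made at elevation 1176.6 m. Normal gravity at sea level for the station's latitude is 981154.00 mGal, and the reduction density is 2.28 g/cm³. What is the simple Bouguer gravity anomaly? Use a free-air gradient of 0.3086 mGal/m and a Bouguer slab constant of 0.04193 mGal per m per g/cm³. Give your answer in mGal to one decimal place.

-167.4

Free-air correction = 0.3086 × 1176.6 = 363.10 mGal
Free-air anomaly = 980735.98 − 981154.00 + (363.10) = -54.92 mGal
Bouguer slab correction = 0.04193 × 2.28 × 1176.6 = 112.48 mGal
Simple Bouguer anomaly = -54.92 − (112.48) = -167.40 mGal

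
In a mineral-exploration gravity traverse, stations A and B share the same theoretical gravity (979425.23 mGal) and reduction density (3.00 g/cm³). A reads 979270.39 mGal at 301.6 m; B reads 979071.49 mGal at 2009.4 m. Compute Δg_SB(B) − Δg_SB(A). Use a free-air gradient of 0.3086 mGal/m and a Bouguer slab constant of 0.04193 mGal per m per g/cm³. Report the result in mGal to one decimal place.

113.3

Δg_SB(A) = 979270.39 − 979425.23 + 0.3086×301.6 − 0.04193×3.00×301.6 = -99.70 mGal
Δg_SB(B) = 979071.49 − 979425.23 + 0.3086×2009.4 − 0.04193×3.00×2009.4 = 13.60 mGal
Difference = 13.60 − (-99.70) = 113.30 mGal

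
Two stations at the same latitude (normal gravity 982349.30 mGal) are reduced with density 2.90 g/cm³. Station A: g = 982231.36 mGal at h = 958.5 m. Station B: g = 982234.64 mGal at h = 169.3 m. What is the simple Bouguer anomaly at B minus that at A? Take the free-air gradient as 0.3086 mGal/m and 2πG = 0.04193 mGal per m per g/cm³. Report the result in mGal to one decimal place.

Δg_SB(A) = 982231.36 − 982349.30 + 0.3086×958.5 − 0.04193×2.90×958.5 = 61.30 mGal
Δg_SB(B) = 982234.64 − 982349.30 + 0.3086×169.3 − 0.04193×2.90×169.3 = -83.00 mGal
Difference = -83.00 − (61.30) = -144.30 mGal

-144.3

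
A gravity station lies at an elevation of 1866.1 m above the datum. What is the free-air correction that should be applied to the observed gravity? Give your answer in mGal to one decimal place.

575.9

Free-air correction = 0.3086 × 1866.1 = 575.9 mGal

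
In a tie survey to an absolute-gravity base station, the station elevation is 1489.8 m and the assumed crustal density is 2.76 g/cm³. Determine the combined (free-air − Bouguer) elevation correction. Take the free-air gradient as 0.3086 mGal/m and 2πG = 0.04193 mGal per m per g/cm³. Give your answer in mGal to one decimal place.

287.3

Combined gradient = 0.3086 − 0.04193 × 2.76 = 0.1928732 mGal/m
Combined elevation correction = 0.1928732 × 1489.8 = 287.3 mGal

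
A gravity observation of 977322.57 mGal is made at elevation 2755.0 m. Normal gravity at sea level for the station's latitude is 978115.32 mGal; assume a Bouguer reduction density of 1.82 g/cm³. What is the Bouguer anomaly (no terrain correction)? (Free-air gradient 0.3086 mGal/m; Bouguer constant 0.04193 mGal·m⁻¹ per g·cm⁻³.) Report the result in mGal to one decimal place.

Free-air correction = 0.3086 × 2755.0 = 850.19 mGal
Free-air anomaly = 977322.57 − 978115.32 + (850.19) = 57.44 mGal
Bouguer slab correction = 0.04193 × 1.82 × 2755.0 = 210.24 mGal
Simple Bouguer anomaly = 57.44 − (210.24) = -152.80 mGal

-152.8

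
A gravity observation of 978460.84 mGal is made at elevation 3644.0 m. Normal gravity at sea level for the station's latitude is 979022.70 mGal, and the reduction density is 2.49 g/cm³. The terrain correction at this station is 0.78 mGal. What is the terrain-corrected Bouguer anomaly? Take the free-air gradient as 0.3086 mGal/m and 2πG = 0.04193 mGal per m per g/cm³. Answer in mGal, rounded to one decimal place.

183.0

Free-air correction = 0.3086 × 3644.0 = 1124.54 mGal
Free-air anomaly = 978460.84 − 979022.70 + (1124.54) = 562.68 mGal
Bouguer slab correction = 0.04193 × 2.49 × 3644.0 = 380.45 mGal
Simple Bouguer anomaly = 562.68 − (380.45) = 182.23 mGal
Complete Bouguer anomaly = 182.23 + 0.78 = 183.01 mGal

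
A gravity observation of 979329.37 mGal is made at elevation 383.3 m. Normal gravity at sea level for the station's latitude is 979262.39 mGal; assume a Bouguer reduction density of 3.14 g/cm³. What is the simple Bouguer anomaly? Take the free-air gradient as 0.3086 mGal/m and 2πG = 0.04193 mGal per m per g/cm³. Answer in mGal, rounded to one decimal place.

134.8

Free-air correction = 0.3086 × 383.3 = 118.29 mGal
Free-air anomaly = 979329.37 − 979262.39 + (118.29) = 185.27 mGal
Bouguer slab correction = 0.04193 × 3.14 × 383.3 = 50.47 mGal
Simple Bouguer anomaly = 185.27 − (50.47) = 134.80 mGal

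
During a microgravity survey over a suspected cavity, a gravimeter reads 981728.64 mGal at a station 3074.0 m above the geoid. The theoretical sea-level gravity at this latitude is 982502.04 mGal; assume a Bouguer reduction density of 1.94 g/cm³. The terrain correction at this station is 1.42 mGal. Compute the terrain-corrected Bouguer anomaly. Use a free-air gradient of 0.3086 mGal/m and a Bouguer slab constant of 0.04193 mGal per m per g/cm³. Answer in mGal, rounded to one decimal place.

-73.4

Free-air correction = 0.3086 × 3074.0 = 948.64 mGal
Free-air anomaly = 981728.64 − 982502.04 + (948.64) = 175.24 mGal
Bouguer slab correction = 0.04193 × 1.94 × 3074.0 = 250.05 mGal
Simple Bouguer anomaly = 175.24 − (250.05) = -74.81 mGal
Complete Bouguer anomaly = -74.81 + 1.42 = -73.39 mGal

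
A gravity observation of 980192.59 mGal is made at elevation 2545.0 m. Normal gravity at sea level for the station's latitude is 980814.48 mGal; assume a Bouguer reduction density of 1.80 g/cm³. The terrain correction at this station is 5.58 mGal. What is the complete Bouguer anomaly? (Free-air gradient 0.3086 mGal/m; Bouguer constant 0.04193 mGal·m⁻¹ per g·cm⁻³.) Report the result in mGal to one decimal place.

-23.0

Free-air correction = 0.3086 × 2545.0 = 785.39 mGal
Free-air anomaly = 980192.59 − 980814.48 + (785.39) = 163.50 mGal
Bouguer slab correction = 0.04193 × 1.80 × 2545.0 = 192.08 mGal
Simple Bouguer anomaly = 163.50 − (192.08) = -28.58 mGal
Complete Bouguer anomaly = -28.58 + 5.58 = -23.00 mGal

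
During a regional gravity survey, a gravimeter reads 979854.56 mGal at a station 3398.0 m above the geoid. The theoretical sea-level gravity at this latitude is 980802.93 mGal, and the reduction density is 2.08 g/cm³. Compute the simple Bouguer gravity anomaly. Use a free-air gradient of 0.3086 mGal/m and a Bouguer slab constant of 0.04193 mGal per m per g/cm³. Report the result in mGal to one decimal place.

Free-air correction = 0.3086 × 3398.0 = 1048.62 mGal
Free-air anomaly = 979854.56 − 980802.93 + (1048.62) = 100.25 mGal
Bouguer slab correction = 0.04193 × 2.08 × 3398.0 = 296.35 mGal
Simple Bouguer anomaly = 100.25 − (296.35) = -196.10 mGal

-196.1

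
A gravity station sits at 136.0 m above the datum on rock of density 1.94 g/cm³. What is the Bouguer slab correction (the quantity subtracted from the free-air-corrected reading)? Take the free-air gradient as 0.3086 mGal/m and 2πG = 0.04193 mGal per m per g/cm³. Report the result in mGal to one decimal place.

Bouguer slab correction = 0.04193 × 1.94 × 136.0 = 11.1 mGal

11.1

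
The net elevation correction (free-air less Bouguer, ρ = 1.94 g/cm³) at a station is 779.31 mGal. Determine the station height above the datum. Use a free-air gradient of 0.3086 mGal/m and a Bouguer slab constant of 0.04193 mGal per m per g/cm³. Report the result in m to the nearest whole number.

3429

Combined gradient = 0.3086 − 0.04193 × 1.94 = 0.2272558 mGal/m
h = 779.31 / 0.2272558 = 3429.22 m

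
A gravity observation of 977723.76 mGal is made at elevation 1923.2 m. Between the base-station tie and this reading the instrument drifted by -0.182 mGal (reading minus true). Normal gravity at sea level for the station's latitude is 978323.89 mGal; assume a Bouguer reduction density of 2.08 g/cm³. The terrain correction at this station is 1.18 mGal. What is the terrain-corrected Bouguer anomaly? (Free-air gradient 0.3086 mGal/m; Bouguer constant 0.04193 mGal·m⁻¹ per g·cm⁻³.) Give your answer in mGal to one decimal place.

Drift-corrected reading = 977723.76 − (-0.182) = 977723.942 mGal
Free-air correction = 0.3086 × 1923.2 = 593.50 mGal
Free-air anomaly = 977723.942 − 978323.89 + (593.50) = -6.448 mGal
Bouguer slab correction = 0.04193 × 2.08 × 1923.2 = 167.73 mGal
Simple Bouguer anomaly = -6.448 − (167.73) = -174.178 mGal
Complete Bouguer anomaly = -174.178 + 1.18 = -172.998 mGal

-173.0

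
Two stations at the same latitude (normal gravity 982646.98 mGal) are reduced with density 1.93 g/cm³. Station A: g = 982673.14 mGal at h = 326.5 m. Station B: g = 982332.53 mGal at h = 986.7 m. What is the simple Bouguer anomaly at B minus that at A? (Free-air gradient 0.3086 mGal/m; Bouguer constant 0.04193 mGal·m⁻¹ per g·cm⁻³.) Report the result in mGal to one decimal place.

-190.3

Δg_SB(A) = 982673.14 − 982646.98 + 0.3086×326.5 − 0.04193×1.93×326.5 = 100.50 mGal
Δg_SB(B) = 982332.53 − 982646.98 + 0.3086×986.7 − 0.04193×1.93×986.7 = -89.80 mGal
Difference = -89.80 − (100.50) = -190.30 mGal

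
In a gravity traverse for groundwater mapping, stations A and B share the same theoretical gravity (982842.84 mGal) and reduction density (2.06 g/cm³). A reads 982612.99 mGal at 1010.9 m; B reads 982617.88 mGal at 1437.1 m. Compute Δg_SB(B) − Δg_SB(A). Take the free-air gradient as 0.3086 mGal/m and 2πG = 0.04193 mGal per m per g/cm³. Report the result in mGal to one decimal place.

Δg_SB(A) = 982612.99 − 982842.84 + 0.3086×1010.9 − 0.04193×2.06×1010.9 = -5.20 mGal
Δg_SB(B) = 982617.88 − 982842.84 + 0.3086×1437.1 − 0.04193×2.06×1437.1 = 94.40 mGal
Difference = 94.40 − (-5.20) = 99.60 mGal

99.6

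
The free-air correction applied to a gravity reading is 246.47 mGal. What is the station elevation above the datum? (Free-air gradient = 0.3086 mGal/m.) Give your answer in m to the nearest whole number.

799

h = 246.47 / 0.3086 = 798.67 m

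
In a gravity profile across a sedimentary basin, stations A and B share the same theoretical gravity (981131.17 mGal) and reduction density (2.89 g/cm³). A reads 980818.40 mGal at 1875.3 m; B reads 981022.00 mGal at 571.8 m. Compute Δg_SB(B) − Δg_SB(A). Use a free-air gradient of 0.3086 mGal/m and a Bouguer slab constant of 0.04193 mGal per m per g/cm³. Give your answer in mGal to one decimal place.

-40.7

Δg_SB(A) = 980818.40 − 981131.17 + 0.3086×1875.3 − 0.04193×2.89×1875.3 = 38.70 mGal
Δg_SB(B) = 981022.00 − 981131.17 + 0.3086×571.8 − 0.04193×2.89×571.8 = -2.00 mGal
Difference = -2.00 − (38.70) = -40.70 mGal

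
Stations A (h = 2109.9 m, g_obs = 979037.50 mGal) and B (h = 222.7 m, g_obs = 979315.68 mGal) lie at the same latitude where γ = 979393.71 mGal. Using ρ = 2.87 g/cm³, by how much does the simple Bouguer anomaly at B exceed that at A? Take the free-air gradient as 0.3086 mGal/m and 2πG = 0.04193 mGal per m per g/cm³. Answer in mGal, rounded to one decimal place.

Δg_SB(A) = 979037.50 − 979393.71 + 0.3086×2109.9 − 0.04193×2.87×2109.9 = 41.00 mGal
Δg_SB(B) = 979315.68 − 979393.71 + 0.3086×222.7 − 0.04193×2.87×222.7 = -36.10 mGal
Difference = -36.10 − (41.00) = -77.10 mGal

-77.1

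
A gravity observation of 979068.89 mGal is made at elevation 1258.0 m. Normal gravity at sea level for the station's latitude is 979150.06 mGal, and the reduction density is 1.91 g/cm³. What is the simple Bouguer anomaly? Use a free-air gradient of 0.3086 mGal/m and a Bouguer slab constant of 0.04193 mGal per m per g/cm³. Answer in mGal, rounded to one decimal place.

206.3

Free-air correction = 0.3086 × 1258.0 = 388.22 mGal
Free-air anomaly = 979068.89 − 979150.06 + (388.22) = 307.05 mGal
Bouguer slab correction = 0.04193 × 1.91 × 1258.0 = 100.75 mGal
Simple Bouguer anomaly = 307.05 − (100.75) = 206.30 mGal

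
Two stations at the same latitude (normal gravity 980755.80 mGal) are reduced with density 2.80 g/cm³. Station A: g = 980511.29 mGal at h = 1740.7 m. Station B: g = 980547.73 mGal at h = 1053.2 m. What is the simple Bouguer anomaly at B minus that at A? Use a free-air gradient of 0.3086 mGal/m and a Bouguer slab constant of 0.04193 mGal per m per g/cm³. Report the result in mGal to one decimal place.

-95.0

Δg_SB(A) = 980511.29 − 980755.80 + 0.3086×1740.7 − 0.04193×2.80×1740.7 = 88.30 mGal
Δg_SB(B) = 980547.73 − 980755.80 + 0.3086×1053.2 − 0.04193×2.80×1053.2 = -6.70 mGal
Difference = -6.70 − (88.30) = -95.00 mGal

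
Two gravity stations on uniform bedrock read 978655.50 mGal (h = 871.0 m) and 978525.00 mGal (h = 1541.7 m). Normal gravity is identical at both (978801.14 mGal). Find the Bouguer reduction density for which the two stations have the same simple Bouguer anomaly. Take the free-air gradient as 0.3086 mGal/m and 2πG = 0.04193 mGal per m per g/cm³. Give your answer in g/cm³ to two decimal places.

2.72

Δg_obs = 978525.00 − 978655.50 = -130.50 mGal over Δh = 1541.7 − 871.0 = 670.7 m
Equal Bouguer anomalies ⇒ Δg_obs + (0.3086 − 0.04193ρ)·Δh = 0
0.3086 − 0.04193ρ = −Δg_obs/Δh = 0.19457
ρ = (0.3086 − 0.19457) / 0.04193 = 2.72 g/cm³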